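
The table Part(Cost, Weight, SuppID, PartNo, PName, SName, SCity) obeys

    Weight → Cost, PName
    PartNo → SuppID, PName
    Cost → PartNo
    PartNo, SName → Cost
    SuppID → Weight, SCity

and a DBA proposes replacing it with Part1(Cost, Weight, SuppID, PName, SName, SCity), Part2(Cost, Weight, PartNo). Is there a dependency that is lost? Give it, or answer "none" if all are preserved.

none

Weight → Cost, PName lies within Part1.
PartNo → SuppID, PName: restricted closure across fragments reaches SuppID, PName.
Cost → PartNo lies within Part2.
PartNo, SName → Cost: restricted closure across fragments reaches Cost.
SuppID → Weight, SCity lies within Part1.
Every dependency is enforceable on the fragments, so the decomposition is dependency-preserving.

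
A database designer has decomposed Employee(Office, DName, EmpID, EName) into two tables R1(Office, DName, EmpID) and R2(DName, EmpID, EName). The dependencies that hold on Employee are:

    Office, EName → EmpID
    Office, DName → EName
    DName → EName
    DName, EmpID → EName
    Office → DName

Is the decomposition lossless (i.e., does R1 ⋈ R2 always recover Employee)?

Yes

Common attributes: R1 ∩ R2 = {DName, EmpID}.
Closure of {DName, EmpID}: DName → EName applies, adding EName. So (DName, EmpID)⁺ = {DName, EmpID, EName}.
This closure contains every attribute of R2, so R1 ∩ R2 → R2. The join is lossless.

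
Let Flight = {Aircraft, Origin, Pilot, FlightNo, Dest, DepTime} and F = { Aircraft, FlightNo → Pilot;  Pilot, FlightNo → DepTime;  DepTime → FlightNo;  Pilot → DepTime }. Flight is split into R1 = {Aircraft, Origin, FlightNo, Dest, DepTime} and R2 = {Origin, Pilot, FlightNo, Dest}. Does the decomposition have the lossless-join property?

Common attributes: R1 ∩ R2 = {Origin, FlightNo, Dest}.
No dependency enlarges {Origin, FlightNo, Dest}, so (Origin, FlightNo, Dest)⁺ = {Origin, FlightNo, Dest}.
The closure contains neither all of R1 = {Aircraft, Origin, FlightNo, Dest, DepTime} nor all of R2 = {Origin, Pilot, FlightNo, Dest}, so the common attributes are not a superkey of either fragment. The join is lossy.

No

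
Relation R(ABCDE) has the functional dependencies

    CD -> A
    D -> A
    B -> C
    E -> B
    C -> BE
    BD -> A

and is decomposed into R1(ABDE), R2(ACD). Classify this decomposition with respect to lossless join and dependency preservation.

lossy and not dependency-preserving

Lossless test: (AD)⁺ = {AD}, which is a superkey of neither fragment — lossy.
Dependency preservation: the restricted closure of {B} across the fragments never reaches {C}, so B → C cannot be enforced without a join — not preserved.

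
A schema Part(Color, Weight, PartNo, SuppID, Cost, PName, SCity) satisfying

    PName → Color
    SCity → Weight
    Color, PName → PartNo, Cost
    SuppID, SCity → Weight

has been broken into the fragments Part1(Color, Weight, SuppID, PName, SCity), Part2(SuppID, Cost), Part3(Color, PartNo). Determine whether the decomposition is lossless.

No

Chase test. Columns are Color, Weight, PartNo, SuppID, Cost, PName, SCity; row i has aⱼ where attribute j ∈ Parti, else bᵢⱼ.
Initial tableau (one row per fragment):
  row 1: a1 a2 b13 a4 b15 a6 a7
  row 2: b21 b22 b23 a4 a5 b26 b27
  row 3: a1 b32 a3 b34 b35 b36 b37
No row becomes fully distinguished — the join is lossy.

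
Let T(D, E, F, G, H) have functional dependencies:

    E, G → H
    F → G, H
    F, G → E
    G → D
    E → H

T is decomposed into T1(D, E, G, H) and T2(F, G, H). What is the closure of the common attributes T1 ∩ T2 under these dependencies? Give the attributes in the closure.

T1 ∩ T2 = {G, H}.
G → D applies, adding D
Closure: {D, G, H}.

D, G, H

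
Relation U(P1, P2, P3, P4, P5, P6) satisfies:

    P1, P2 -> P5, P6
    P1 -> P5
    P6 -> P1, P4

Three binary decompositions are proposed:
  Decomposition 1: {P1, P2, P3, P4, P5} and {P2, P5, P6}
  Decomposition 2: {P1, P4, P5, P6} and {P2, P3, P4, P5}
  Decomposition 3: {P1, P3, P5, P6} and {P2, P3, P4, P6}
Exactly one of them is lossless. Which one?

Decomposition 3

Decomposition 1: common = {P2, P5}, closure = {P2, P5} → lossy.
Decomposition 2: common = {P4, P5}, closure = {P4, P5} → lossy.
Decomposition 3: common = {P3, P6}, closure = {P1, P3, P4, P5, P6} → lossless.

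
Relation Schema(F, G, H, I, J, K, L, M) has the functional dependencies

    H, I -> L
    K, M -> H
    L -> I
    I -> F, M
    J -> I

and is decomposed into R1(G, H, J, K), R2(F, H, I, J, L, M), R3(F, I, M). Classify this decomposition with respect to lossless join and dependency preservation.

Lossless test (chase): Rows 1 and 2 agree on J; apply J→I and equate their I entries. Rows 1 and 2 agree on H, I; apply H, I→L and equate their L entries. Rows 1 and 2 agree on I; apply I→F, M and equate their F, M entries. Row 1 is now all distinguished symbols — the join is lossless.
Dependency preservation: the restricted closure of {K, M} across the fragments never reaches {H}, so K, M → H cannot be enforced without a join — not preserved.

lossless but not dependency-preserving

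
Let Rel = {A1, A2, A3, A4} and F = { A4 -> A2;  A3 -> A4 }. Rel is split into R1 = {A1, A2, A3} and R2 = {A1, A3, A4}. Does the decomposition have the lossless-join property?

Common attributes: R1 ∩ R2 = {A1, A3}.
Closure of {A1, A3}: A3 → A4 applies, adding A4; A4 → A2 applies, adding A2. So (A1, A3)⁺ = {A1, A2, A3, A4}.
This closure contains every attribute of R1, so R1 ∩ R2 → R1. The join is lossless.

Yes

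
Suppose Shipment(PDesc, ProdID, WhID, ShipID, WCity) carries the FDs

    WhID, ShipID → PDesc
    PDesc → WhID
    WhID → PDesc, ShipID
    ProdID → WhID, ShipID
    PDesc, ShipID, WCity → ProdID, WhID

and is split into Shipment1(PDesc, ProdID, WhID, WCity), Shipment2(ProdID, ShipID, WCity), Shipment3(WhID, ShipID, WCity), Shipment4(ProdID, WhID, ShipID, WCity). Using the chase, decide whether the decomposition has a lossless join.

Yes

Chase test. Columns are PDesc, ProdID, WhID, ShipID, WCity; row i has aⱼ where attribute j ∈ Shipmenti, else bᵢⱼ.
Initial tableau (one row per fragment):
  row 1: a1 a2 a3 b14 a5
  row 2: b21 a2 b23 a4 a5
  row 3: b31 b32 a3 a4 a5
  row 4: b41 a2 a3 a4 a5
Rows 3 and 4 agree on WhID, ShipID; apply WhID, ShipID→PDesc and equate their PDesc entries.
Rows 1 and 3 agree on WhID; apply WhID→PDesc, ShipID and equate their PDesc, ShipID entries.
Rows 1 and 2 agree on ProdID; apply ProdID→WhID, ShipID and equate their WhID, ShipID entries.
Rows 1 and 3 agree on PDesc, ShipID, WCity; apply PDesc, ShipID, WCity→ProdID, WhID and equate their ProdID, WhID entries.
Rows 1 and 2 agree on WhID, ShipID; apply WhID, ShipID→PDesc and equate their PDesc entries.
Row 1 is now all distinguished symbols — the join is lossless.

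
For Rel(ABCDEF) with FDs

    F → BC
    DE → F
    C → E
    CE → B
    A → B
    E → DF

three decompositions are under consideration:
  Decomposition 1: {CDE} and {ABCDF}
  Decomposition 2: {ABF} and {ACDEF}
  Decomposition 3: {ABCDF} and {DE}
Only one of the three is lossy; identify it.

Decomposition 1: common = {CD}, closure = {BCDEF} → lossless.
Decomposition 2: common = {AF}, closure = {ABCDEF} → lossless.
Decomposition 3: common = {D}, closure = {D} → lossy.

Decomposition 3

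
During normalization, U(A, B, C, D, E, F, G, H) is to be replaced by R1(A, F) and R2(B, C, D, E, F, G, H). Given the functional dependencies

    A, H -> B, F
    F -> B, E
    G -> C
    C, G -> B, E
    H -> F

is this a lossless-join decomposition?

No

Common attributes: R1 ∩ R2 = {F}.
Closure of {F}: F → B, E applies, adding B, E. So (F)⁺ = {B, E, F}.
The closure contains neither all of R1 = {A, F} nor all of R2 = {B, C, D, E, F, G, H}, so the common attributes are not a superkey of either fragment. The join is lossy.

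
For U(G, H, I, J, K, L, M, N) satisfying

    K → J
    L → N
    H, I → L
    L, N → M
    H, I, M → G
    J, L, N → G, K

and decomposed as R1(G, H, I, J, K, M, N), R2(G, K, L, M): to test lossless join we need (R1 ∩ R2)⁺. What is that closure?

R1 ∩ R2 = {G, K, M}.
K → J applies, adding J
Closure: {G, J, K, M}.

G, J, K, M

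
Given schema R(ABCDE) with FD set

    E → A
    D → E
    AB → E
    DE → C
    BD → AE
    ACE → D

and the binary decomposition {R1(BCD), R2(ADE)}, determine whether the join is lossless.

Common attributes: R1 ∩ R2 = {D}.
Closure of {D}: D → E applies, adding E; DE → C applies, adding C; E → A applies, adding A. So (D)⁺ = {ACDE}.
This closure contains every attribute of R2, so R1 ∩ R2 → R2. The join is lossless.

Yes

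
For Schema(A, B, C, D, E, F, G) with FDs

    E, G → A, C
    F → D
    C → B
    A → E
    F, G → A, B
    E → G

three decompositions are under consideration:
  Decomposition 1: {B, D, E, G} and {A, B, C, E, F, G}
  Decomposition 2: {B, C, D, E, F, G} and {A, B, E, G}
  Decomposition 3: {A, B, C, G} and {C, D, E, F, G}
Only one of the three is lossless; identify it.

Decomposition 1: common = {B, E, G}, closure = {A, B, C, E, G} → lossy.
Decomposition 2: common = {B, E, G}, closure = {A, B, C, E, G} → lossless.
Decomposition 3: common = {C, G}, closure = {B, C, G} → lossy.

Decomposition 2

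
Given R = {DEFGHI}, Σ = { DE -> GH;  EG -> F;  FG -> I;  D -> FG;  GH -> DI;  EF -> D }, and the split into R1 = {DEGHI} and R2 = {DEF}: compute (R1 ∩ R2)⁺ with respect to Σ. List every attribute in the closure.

R1 ∩ R2 = {DE}.
DE → GH applies, adding GH
EG → F applies, adding F
FG → I applies, adding I
Closure: {DEFGHI}.

DEFGHI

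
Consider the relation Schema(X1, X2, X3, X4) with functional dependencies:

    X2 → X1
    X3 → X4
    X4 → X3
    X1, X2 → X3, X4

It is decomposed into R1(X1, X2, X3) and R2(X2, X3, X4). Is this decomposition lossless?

Yes

Common attributes: R1 ∩ R2 = {X2, X3}.
Closure of {X2, X3}: X2 → X1 applies, adding X1; X3 → X4 applies, adding X4. So (X2, X3)⁺ = {X1, X2, X3, X4}.
This closure contains every attribute of R1, so R1 ∩ R2 → R1. The join is lossless.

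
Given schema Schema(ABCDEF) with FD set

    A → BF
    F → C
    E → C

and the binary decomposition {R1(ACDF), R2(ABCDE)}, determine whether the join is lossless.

Common attributes: R1 ∩ R2 = {ACD}.
Closure of {ACD}: A → BF applies, adding BF. So (ACD)⁺ = {ABCDF}.
This closure contains every attribute of R1, so R1 ∩ R2 → R1. The join is lossless.

Yes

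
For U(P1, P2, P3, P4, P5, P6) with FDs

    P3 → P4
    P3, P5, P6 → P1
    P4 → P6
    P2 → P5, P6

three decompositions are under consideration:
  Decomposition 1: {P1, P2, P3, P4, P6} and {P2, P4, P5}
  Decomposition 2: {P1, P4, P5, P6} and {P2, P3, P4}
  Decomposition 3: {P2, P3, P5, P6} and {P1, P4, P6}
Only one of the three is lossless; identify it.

Decomposition 1: common = {P2, P4}, closure = {P2, P4, P5, P6} → lossless.
Decomposition 2: common = {P4}, closure = {P4, P6} → lossy.
Decomposition 3: common = {P6}, closure = {P6} → lossy.

Decomposition 1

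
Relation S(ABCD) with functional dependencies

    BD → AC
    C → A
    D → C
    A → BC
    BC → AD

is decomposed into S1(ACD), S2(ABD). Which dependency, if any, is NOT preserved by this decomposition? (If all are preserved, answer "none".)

none

BD → AC: restricted closure across fragments reaches AC.
C → A lies within S1.
D → C lies within S1.
A → BC: restricted closure across fragments reaches BC.
BC → AD: restricted closure across fragments reaches AD.
Every dependency is enforceable on the fragments, so the decomposition is dependency-preserving.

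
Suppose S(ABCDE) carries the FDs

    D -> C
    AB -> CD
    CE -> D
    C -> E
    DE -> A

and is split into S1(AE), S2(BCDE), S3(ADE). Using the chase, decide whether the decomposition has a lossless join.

Yes

Chase test. Columns are ABCDE; row i has aⱼ where attribute j ∈ Si, else bᵢⱼ.
Initial tableau (one row per fragment):
  row 1: a1 b12 b13 b14 a5
  row 2: b21 a2 a3 a4 a5
  row 3: a1 b32 b33 a4 a5
Rows 2 and 3 agree on D; apply D→C and equate their C entries.
Rows 2 and 3 agree on DE; apply DE→A and equate their A entries.
Row 2 is now all distinguished symbols — the join is lossless.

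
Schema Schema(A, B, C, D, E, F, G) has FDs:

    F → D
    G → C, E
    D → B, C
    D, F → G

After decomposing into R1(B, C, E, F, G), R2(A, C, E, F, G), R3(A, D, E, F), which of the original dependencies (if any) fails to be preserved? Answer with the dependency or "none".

Check D → B, C: no single fragment contains all of {B, C, D}, and the restricted closure of {D} across the fragments never reaches {B, C}.
F → D is preserved.
G → C, E is preserved.
D, F → G is preserved.

D → B, C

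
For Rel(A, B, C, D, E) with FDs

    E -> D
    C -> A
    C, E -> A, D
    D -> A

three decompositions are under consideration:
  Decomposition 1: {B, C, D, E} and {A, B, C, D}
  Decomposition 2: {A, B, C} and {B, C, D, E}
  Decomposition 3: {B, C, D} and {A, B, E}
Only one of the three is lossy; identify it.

Decomposition 3

Decomposition 1: common = {B, C, D}, closure = {A, B, C, D} → lossless.
Decomposition 2: common = {B, C}, closure = {A, B, C} → lossless.
Decomposition 3: common = {B}, closure = {B} → lossy.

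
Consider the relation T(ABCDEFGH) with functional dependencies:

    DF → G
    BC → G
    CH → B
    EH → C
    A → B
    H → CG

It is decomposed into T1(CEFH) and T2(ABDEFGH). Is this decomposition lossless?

Common attributes: T1 ∩ T2 = {EFH}.
Closure of {EFH}: EH → C applies, adding C; H → CG applies, adding G; CH → B applies, adding B. So (EFH)⁺ = {BCEFGH}.
This closure contains every attribute of T1, so T1 ∩ T2 → T1. The join is lossless.

Yes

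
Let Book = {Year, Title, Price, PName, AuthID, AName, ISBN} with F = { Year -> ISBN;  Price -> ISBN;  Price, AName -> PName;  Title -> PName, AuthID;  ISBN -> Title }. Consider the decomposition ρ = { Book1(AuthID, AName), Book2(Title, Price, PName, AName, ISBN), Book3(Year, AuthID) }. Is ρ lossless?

Chase test. Columns are Year, Title, Price, PName, AuthID, AName, ISBN; row i has aⱼ where attribute j ∈ Booki, else bᵢⱼ.
Initial tableau (one row per fragment):
  row 1: b11 b12 b13 b14 a5 a6 b17
  row 2: b21 a2 a3 a4 b25 a6 a7
  row 3: a1 b32 b33 b34 a5 b36 b37
No row becomes fully distinguished — the join is lossy.

No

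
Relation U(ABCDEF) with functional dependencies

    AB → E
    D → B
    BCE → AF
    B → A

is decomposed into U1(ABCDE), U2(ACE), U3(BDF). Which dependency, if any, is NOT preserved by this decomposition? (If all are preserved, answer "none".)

BCE → AF

Check BCE → AF: no single fragment contains all of {ABCEF}, and the restricted closure of {BCE} across the fragments never reaches {AF}.
AB → E is preserved.
D → B is preserved.
B → A is preserved.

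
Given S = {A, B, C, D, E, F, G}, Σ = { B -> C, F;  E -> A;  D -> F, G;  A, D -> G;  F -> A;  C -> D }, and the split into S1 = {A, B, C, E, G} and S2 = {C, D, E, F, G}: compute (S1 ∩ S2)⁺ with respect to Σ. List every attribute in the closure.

A, C, D, E, F, G

S1 ∩ S2 = {C, E, G}.
E → A applies, adding A
C → D applies, adding D
D → F, G applies, adding F
Closure: {A, C, D, E, F, G}.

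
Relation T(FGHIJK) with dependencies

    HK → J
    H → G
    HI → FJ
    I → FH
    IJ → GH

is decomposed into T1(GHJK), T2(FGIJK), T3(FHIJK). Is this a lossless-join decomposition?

Chase test. Columns are FGHIJK; row i has aⱼ where attribute j ∈ Ti, else bᵢⱼ.
Initial tableau (one row per fragment):
  row 1: b11 a2 a3 b14 a5 a6
  row 2: a1 a2 b23 a4 a5 a6
  row 3: a1 b32 a3 a4 a5 a6
Rows 1 and 3 agree on H; apply H→G and equate their G entries.
Rows 2 and 3 agree on I; apply I→FH and equate their FH entries.
Row 2 is now all distinguished symbols — the join is lossless.

Yes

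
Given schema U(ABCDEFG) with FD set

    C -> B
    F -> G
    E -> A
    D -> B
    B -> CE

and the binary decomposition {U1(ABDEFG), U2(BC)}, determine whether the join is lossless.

Yes

Common attributes: U1 ∩ U2 = {B}.
Closure of {B}: B → CE applies, adding CE; E → A applies, adding A. So (B)⁺ = {ABCE}.
This closure contains every attribute of U2, so U1 ∩ U2 → U2. The join is lossless.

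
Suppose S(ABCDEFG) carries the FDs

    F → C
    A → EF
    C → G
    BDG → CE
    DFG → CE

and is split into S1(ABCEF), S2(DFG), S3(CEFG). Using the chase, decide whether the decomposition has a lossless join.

Chase test. Columns are ABCDEFG; row i has aⱼ where attribute j ∈ Si, else bᵢⱼ.
Initial tableau (one row per fragment):
  row 1: a1 a2 a3 b14 a5 a6 b17
  row 2: b21 b22 b23 a4 b25 a6 a7
  row 3: b31 b32 a3 b34 a5 a6 a7
Rows 1 and 2 agree on F; apply F→C and equate their C entries.
Rows 1 and 2 agree on C; apply C→G and equate their G entries.
No row becomes fully distinguished — the join is lossy.

No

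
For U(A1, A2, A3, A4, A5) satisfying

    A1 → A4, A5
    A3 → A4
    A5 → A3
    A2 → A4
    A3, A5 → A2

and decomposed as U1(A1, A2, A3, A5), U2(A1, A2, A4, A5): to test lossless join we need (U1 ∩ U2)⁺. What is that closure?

U1 ∩ U2 = {A1, A2, A5}.
A1 → A4, A5 applies, adding A4
A5 → A3 applies, adding A3
Closure: {A1, A2, A3, A4, A5}.

A1, A2, A3, A4, A5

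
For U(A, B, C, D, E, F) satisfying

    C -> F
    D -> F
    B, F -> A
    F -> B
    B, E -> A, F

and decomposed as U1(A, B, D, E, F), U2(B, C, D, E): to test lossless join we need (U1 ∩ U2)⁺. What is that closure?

U1 ∩ U2 = {B, D, E}.
D → F applies, adding F
B, F → A applies, adding A
Closure: {A, B, D, E, F}.

A, B, D, E, F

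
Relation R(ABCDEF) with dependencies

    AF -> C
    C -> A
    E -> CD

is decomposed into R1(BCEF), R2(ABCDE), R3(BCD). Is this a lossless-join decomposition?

Chase test. Columns are ABCDEF; row i has aⱼ where attribute j ∈ Ri, else bᵢⱼ.
Initial tableau (one row per fragment):
  row 1: b11 a2 a3 b14 a5 a6
  row 2: a1 a2 a3 a4 a5 b26
  row 3: b31 a2 a3 a4 b35 b36
Rows 1 and 2 agree on C; apply C→A and equate their A entries.
Rows 1 and 3 agree on C; apply C→A and equate their A entries.
Rows 1 and 2 agree on E; apply E→CD and equate their CD entries.
Row 1 is now all distinguished symbols — the join is lossless.

Yes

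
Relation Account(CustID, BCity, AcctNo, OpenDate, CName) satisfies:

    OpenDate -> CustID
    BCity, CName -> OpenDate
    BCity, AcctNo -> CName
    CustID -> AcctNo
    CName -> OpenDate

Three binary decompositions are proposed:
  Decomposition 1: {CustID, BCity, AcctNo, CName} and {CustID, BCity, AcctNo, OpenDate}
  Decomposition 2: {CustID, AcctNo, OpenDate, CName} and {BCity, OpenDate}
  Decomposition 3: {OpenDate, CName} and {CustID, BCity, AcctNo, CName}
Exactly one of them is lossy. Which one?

Decomposition 2

Decomposition 1: common = {CustID, BCity, AcctNo}, closure = {CustID, BCity, AcctNo, OpenDate, CName} → lossless.
Decomposition 2: common = {OpenDate}, closure = {CustID, AcctNo, OpenDate} → lossy.
Decomposition 3: common = {CName}, closure = {CustID, AcctNo, OpenDate, CName} → lossless.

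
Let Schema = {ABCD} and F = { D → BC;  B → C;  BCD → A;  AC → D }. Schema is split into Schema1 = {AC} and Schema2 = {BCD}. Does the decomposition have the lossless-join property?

Common attributes: Schema1 ∩ Schema2 = {C}.
No dependency enlarges {C}, so (C)⁺ = {C}.
The closure contains neither all of Schema1 = {AC} nor all of Schema2 = {BCD}, so the common attributes are not a superkey of either fragment. The join is lossy.

No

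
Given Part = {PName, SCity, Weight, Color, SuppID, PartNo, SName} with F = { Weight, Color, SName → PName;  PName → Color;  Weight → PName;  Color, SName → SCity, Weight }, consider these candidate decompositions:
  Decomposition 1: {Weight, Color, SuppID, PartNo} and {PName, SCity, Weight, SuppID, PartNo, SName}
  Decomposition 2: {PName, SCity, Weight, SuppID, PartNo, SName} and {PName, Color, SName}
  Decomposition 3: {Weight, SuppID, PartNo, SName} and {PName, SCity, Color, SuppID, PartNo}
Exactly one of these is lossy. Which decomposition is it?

Decomposition 3

Decomposition 1: common = {Weight, SuppID, PartNo}, closure = {PName, Weight, Color, SuppID, PartNo} → lossless.
Decomposition 2: common = {PName, SName}, closure = {PName, SCity, Weight, Color, SName} → lossless.
Decomposition 3: common = {SuppID, PartNo}, closure = {SuppID, PartNo} → lossy.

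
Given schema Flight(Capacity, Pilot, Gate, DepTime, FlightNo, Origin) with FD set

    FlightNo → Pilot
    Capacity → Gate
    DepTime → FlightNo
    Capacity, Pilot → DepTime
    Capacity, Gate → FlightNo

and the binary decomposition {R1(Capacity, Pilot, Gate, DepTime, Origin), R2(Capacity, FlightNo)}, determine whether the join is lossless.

Yes

Common attributes: R1 ∩ R2 = {Capacity}.
Closure of {Capacity}: Capacity → Gate applies, adding Gate; Capacity, Gate → FlightNo applies, adding FlightNo; FlightNo → Pilot applies, adding Pilot; Capacity, Pilot → DepTime applies, adding DepTime. So (Capacity)⁺ = {Capacity, Pilot, Gate, DepTime, FlightNo}.
This closure contains every attribute of R2, so R1 ∩ R2 → R2. The join is lossless.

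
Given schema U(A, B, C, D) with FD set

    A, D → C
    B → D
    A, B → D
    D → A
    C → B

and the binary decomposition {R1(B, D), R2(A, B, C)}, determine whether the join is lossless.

Yes

Common attributes: R1 ∩ R2 = {B}.
Closure of {B}: B → D applies, adding D; D → A applies, adding A; A, D → C applies, adding C. So (B)⁺ = {A, B, C, D}.
This closure contains every attribute of R1, so R1 ∩ R2 → R1. The join is lossless.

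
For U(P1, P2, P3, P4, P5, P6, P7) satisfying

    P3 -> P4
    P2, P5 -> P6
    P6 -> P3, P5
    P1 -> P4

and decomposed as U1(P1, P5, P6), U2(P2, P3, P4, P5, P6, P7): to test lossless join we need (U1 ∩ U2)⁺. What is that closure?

P3, P4, P5, P6

U1 ∩ U2 = {P5, P6}.
P6 → P3, P5 applies, adding P3
P3 → P4 applies, adding P4
Closure: {P3, P4, P5, P6}.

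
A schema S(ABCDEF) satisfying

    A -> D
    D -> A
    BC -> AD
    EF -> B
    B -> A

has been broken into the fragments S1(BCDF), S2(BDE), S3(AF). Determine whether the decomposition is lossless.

No

Chase test. Columns are ABCDEF; row i has aⱼ where attribute j ∈ Si, else bᵢⱼ.
Initial tableau (one row per fragment):
  row 1: b11 a2 a3 a4 b15 a6
  row 2: b21 a2 b23 a4 a5 b26
  row 3: a1 b32 b33 b34 b35 a6
Rows 1 and 2 agree on D; apply D→A and equate their A entries.
No row becomes fully distinguished — the join is lossy.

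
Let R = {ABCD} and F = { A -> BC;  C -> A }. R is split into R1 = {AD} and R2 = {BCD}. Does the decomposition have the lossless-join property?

Common attributes: R1 ∩ R2 = {D}.
No dependency enlarges {D}, so (D)⁺ = {D}.
The closure contains neither all of R1 = {AD} nor all of R2 = {BCD}, so the common attributes are not a superkey of either fragment. The join is lossy.

No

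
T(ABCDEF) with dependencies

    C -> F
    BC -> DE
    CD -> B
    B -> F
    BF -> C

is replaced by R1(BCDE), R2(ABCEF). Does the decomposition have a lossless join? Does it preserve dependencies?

Lossless test: (BCE)⁺ = {BCDEF}, which contains all of one fragment — lossless.
Dependency preservation: every FD's attributes lie within a single fragment, so each can be enforced locally — preserved.

lossless and dependency-preserving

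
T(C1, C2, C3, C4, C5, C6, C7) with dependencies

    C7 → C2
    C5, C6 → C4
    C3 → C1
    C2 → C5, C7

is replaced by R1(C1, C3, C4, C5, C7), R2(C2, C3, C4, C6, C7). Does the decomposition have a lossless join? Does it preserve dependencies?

lossless but not dependency-preserving

Lossless test: (C3, C4, C7)⁺ = {C1, C2, C3, C4, C5, C7}, which contains all of one fragment — lossless.
Dependency preservation: the restricted closure of {C5, C6} across the fragments never reaches {C4}, so C5, C6 → C4 cannot be enforced without a join — not preserved.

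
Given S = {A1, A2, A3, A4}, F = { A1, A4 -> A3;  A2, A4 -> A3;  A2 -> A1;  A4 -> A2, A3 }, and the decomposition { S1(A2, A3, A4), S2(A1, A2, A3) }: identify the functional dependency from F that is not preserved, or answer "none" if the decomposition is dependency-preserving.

A1, A4 → A3: restricted closure across fragments reaches A3.
A2, A4 → A3 lies within S1.
A2 → A1 lies within S2.
A4 → A2, A3 lies within S1.
Every dependency is enforceable on the fragments, so the decomposition is dependency-preserving.

none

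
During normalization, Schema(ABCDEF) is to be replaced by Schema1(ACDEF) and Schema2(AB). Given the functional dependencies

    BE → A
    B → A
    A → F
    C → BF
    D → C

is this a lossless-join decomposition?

Common attributes: Schema1 ∩ Schema2 = {A}.
Closure of {A}: A → F applies, adding F. So (A)⁺ = {AF}.
The closure contains neither all of Schema1 = {ACDEF} nor all of Schema2 = {AB}, so the common attributes are not a superkey of either fragment. The join is lossy.

No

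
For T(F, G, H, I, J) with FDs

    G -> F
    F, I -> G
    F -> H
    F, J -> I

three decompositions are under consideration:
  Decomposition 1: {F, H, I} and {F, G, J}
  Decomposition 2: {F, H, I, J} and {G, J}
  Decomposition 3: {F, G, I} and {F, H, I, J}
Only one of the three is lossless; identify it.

Decomposition 1: common = {F}, closure = {F, H} → lossy.
Decomposition 2: common = {J}, closure = {J} → lossy.
Decomposition 3: common = {F, I}, closure = {F, G, H, I} → lossless.

Decomposition 3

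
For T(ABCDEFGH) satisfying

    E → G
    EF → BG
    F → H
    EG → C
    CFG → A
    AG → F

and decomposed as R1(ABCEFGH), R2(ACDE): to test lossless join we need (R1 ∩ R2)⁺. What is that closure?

R1 ∩ R2 = {ACE}.
E → G applies, adding G
AG → F applies, adding F
EF → BG applies, adding B
F → H applies, adding H
Closure: {ABCEFGH}.

ABCEFGH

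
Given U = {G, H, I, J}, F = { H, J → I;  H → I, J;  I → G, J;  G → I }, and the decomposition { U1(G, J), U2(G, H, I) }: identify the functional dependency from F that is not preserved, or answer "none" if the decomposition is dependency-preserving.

H, J → I: restricted closure across fragments reaches I.
H → I, J: restricted closure across fragments reaches I, J.
I → G, J: restricted closure across fragments reaches G, J.
G → I lies within U2.
Every dependency is enforceable on the fragments, so the decomposition is dependency-preserving.

none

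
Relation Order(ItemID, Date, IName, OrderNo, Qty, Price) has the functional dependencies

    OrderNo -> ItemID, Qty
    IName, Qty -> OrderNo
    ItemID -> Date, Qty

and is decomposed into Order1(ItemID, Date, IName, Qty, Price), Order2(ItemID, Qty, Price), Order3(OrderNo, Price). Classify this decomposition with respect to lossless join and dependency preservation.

Lossless test (chase): Rows 1 and 2 agree on ItemID; apply ItemID→Date, Qty and equate their Date, Qty entries. No row becomes fully distinguished — the join is lossy.
Dependency preservation: the restricted closure of {OrderNo} across the fragments never reaches {ItemID, Qty}, so OrderNo → ItemID, Qty cannot be enforced without a join — not preserved.

lossy and not dependency-preserving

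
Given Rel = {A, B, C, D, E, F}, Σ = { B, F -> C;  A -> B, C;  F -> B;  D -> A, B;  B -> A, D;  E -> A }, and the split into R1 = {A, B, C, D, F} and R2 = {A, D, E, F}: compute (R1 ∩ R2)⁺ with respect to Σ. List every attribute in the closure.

R1 ∩ R2 = {A, D, F}.
A → B, C applies, adding B, C
Closure: {A, B, C, D, F}.

A, B, C, D, F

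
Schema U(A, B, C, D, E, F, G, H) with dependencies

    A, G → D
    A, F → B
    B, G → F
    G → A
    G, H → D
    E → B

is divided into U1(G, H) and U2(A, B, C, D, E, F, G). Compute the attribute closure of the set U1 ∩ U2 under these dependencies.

A, D, G

U1 ∩ U2 = {G}.
G → A applies, adding A
A, G → D applies, adding D
Closure: {A, D, G}.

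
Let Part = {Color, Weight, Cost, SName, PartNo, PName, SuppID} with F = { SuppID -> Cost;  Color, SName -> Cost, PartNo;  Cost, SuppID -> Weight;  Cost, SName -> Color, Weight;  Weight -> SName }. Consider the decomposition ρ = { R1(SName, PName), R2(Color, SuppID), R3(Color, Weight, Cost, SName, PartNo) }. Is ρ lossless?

No

Chase test. Columns are Color, Weight, Cost, SName, PartNo, PName, SuppID; row i has aⱼ where attribute j ∈ Ri, else bᵢⱼ.
Initial tableau (one row per fragment):
  row 1: b11 b12 b13 a4 b15 a6 b17
  row 2: a1 b22 b23 b24 b25 b26 a7
  row 3: a1 a2 a3 a4 a5 b36 b37
No row becomes fully distinguished — the join is lossy.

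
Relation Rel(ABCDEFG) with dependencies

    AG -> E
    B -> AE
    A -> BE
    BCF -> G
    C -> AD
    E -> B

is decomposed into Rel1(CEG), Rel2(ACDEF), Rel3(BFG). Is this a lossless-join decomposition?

No

Chase test. Columns are ABCDEFG; row i has aⱼ where attribute j ∈ Reli, else bᵢⱼ.
Initial tableau (one row per fragment):
  row 1: b11 b12 a3 b14 a5 b16 a7
  row 2: a1 b22 a3 a4 a5 a6 b27
  row 3: b31 a2 b33 b34 b35 a6 a7
Rows 1 and 2 agree on C; apply C→AD and equate their AD entries.
Rows 1 and 2 agree on E; apply E→B and equate their B entries.
No row becomes fully distinguished — the join is lossy.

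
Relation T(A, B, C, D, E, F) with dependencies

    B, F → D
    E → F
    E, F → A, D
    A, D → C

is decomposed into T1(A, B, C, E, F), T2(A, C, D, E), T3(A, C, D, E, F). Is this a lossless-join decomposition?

Yes

Chase test. Columns are A, B, C, D, E, F; row i has aⱼ where attribute j ∈ Ti, else bᵢⱼ.
Initial tableau (one row per fragment):
  row 1: a1 a2 a3 b14 a5 a6
  row 2: a1 b22 a3 a4 a5 b26
  row 3: a1 b32 a3 a4 a5 a6
Rows 1 and 2 agree on E; apply E→F and equate their F entries.
Rows 1 and 2 agree on E, F; apply E, F→A, D and equate their A, D entries.
Row 1 is now all distinguished symbols — the join is lossless.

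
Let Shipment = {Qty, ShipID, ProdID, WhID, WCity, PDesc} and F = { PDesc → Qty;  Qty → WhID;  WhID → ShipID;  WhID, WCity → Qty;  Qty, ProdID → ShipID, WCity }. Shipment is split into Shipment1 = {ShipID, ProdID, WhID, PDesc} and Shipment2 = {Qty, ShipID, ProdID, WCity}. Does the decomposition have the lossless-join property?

No

Common attributes: Shipment1 ∩ Shipment2 = {ShipID, ProdID}.
No dependency enlarges {ShipID, ProdID}, so (ShipID, ProdID)⁺ = {ShipID, ProdID}.
The closure contains neither all of Shipment1 = {ShipID, ProdID, WhID, PDesc} nor all of Shipment2 = {Qty, ShipID, ProdID, WCity}, so the common attributes are not a superkey of either fragment. The join is lossy.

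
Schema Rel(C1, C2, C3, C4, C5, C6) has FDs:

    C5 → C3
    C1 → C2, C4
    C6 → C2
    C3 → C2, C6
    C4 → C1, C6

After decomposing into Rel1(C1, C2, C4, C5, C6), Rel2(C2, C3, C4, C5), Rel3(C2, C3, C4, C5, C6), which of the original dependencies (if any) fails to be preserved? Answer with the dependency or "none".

none

C5 → C3 lies within Rel2.
C1 → C2, C4 lies within Rel1.
C6 → C2 lies within Rel1.
C3 → C2, C6 lies within Rel3.
C4 → C1, C6 lies within Rel1.
Every dependency is enforceable on the fragments, so the decomposition is dependency-preserving.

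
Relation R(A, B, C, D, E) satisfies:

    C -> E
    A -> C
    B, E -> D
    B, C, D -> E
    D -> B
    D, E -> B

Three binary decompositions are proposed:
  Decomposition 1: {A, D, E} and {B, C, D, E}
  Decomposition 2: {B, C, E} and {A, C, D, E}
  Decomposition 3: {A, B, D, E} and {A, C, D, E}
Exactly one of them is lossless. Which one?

Decomposition 1: common = {D, E}, closure = {B, D, E} → lossy.
Decomposition 2: common = {C, E}, closure = {C, E} → lossy.
Decomposition 3: common = {A, D, E}, closure = {A, B, C, D, E} → lossless.

Decomposition 3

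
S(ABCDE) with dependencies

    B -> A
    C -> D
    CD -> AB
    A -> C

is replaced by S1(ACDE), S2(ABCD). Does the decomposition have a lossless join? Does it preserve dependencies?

Lossless test: (ACD)⁺ = {ABCD}, which contains all of one fragment — lossless.
Dependency preservation: every FD's attributes lie within a single fragment, so each can be enforced locally — preserved.

lossless and dependency-preserving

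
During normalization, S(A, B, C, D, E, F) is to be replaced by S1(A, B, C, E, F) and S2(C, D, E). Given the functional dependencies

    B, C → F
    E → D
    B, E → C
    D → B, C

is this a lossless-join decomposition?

Common attributes: S1 ∩ S2 = {C, E}.
Closure of {C, E}: E → D applies, adding D; D → B, C applies, adding B; B, C → F applies, adding F. So (C, E)⁺ = {B, C, D, E, F}.
This closure contains every attribute of S2, so S1 ∩ S2 → S2. The join is lossless.

Yes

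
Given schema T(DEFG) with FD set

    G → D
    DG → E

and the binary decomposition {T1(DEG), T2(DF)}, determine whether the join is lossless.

Common attributes: T1 ∩ T2 = {D}.
No dependency enlarges {D}, so (D)⁺ = {D}.
The closure contains neither all of T1 = {DEG} nor all of T2 = {DF}, so the common attributes are not a superkey of either fragment. The join is lossy.

No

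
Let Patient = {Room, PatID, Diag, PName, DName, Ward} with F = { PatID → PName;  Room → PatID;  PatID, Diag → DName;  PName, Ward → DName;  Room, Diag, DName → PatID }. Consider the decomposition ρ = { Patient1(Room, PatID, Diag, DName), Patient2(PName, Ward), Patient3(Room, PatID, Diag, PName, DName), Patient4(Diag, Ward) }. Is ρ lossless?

Chase test. Columns are Room, PatID, Diag, PName, DName, Ward; row i has aⱼ where attribute j ∈ Patienti, else bᵢⱼ.
Initial tableau (one row per fragment):
  row 1: a1 a2 a3 b14 a5 b16
  row 2: b21 b22 b23 a4 b25 a6
  row 3: a1 a2 a3 a4 a5 b36
  row 4: b41 b42 a3 b44 b45 a6
Rows 1 and 3 agree on PatID; apply PatID→PName and equate their PName entries.
No row becomes fully distinguished — the join is lossy.

No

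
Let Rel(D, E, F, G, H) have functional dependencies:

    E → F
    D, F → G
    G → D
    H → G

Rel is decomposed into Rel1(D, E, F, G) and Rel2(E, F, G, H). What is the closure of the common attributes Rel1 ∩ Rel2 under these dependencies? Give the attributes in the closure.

D, E, F, G

Rel1 ∩ Rel2 = {E, F, G}.
G → D applies, adding D
Closure: {D, E, F, G}.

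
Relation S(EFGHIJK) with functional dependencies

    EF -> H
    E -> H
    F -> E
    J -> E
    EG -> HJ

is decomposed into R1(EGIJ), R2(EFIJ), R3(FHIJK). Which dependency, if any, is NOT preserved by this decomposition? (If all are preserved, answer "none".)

E -> H

Check E → H: no single fragment contains all of {EH}, and the restricted closure of {E} across the fragments never reaches {H}.
EF → H is preserved.
F → E is preserved.
J → E is preserved.
EG → HJ is preserved.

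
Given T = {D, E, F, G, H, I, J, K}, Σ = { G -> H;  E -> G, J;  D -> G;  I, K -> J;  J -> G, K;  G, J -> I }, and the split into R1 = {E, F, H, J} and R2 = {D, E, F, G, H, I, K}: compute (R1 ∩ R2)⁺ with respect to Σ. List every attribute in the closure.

R1 ∩ R2 = {E, F, H}.
E → G, J applies, adding G, J
J → G, K applies, adding K
G, J → I applies, adding I
Closure: {E, F, G, H, I, J, K}.

E, F, G, H, I, J, K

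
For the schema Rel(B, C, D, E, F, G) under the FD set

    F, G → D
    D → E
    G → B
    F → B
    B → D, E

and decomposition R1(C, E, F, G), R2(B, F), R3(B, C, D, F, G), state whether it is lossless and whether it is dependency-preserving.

Lossless test (chase): Rows 1 and 3 agree on F, G; apply F, G→D and equate their D entries. Rows 1 and 3 agree on D; apply D→E and equate their E entries. Rows 1 and 3 agree on G; apply G→B and equate their B entries. Rows 1 and 2 agree on B; apply B→D, E and equate their D, E entries. Row 1 is now all distinguished symbols — the join is lossless.
Dependency preservation: the restricted closure of {D} across the fragments never reaches {E}, so D → E cannot be enforced without a join — not preserved.

lossless but not dependency-preserving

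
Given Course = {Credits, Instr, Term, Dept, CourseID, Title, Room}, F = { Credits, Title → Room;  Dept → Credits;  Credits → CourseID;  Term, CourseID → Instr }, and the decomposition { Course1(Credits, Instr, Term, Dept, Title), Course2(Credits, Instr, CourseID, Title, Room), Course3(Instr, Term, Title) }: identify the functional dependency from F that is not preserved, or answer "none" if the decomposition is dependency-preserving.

Term, CourseID → Instr

Check Term, CourseID → Instr: no single fragment contains all of {Instr, Term, CourseID}, and the restricted closure of {Term, CourseID} across the fragments never reaches {Instr}.
Credits, Title → Room is preserved.
Dept → Credits is preserved.
Credits → CourseID is preserved.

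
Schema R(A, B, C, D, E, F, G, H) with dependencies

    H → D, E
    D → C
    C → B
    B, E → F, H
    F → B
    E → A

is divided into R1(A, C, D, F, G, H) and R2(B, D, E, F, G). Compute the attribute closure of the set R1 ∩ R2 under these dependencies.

R1 ∩ R2 = {D, F, G}.
D → C applies, adding C
C → B applies, adding B
Closure: {B, C, D, F, G}.

B, C, D, F, G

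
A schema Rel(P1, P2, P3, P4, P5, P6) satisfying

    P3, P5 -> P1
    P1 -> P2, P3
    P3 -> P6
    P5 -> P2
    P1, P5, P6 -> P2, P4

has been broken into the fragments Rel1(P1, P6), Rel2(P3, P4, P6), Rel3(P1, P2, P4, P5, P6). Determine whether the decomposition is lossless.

Chase test. Columns are P1, P2, P3, P4, P5, P6; row i has aⱼ where attribute j ∈ Reli, else bᵢⱼ.
Initial tableau (one row per fragment):
  row 1: a1 b12 b13 b14 b15 a6
  row 2: b21 b22 a3 a4 b25 a6
  row 3: a1 a2 b33 a4 a5 a6
Rows 1 and 3 agree on P1; apply P1→P2, P3 and equate their P2, P3 entries.
No row becomes fully distinguished — the join is lossy.

No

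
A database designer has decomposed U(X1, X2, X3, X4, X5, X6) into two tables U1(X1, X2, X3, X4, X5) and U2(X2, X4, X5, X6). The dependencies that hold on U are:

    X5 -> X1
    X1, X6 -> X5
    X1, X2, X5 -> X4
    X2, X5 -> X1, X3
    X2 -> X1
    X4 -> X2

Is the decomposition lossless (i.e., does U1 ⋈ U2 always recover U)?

Yes

Common attributes: U1 ∩ U2 = {X2, X4, X5}.
Closure of {X2, X4, X5}: X5 → X1 applies, adding X1; X2, X5 → X1, X3 applies, adding X3. So (X2, X4, X5)⁺ = {X1, X2, X3, X4, X5}.
This closure contains every attribute of U1, so U1 ∩ U2 → U1. The join is lossless.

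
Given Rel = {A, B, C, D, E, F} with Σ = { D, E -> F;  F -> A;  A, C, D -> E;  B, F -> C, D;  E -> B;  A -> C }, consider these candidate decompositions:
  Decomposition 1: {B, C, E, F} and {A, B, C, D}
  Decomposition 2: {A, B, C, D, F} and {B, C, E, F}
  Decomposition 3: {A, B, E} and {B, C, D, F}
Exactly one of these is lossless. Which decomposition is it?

Decomposition 1: common = {B, C}, closure = {B, C} → lossy.
Decomposition 2: common = {B, C, F}, closure = {A, B, C, D, E, F} → lossless.
Decomposition 3: common = {B}, closure = {B} → lossy.

Decomposition 2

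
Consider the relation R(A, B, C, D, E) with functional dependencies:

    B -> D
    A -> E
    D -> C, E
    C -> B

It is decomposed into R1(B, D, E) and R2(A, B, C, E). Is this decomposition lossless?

Common attributes: R1 ∩ R2 = {B, E}.
Closure of {B, E}: B → D applies, adding D; D → C, E applies, adding C. So (B, E)⁺ = {B, C, D, E}.
This closure contains every attribute of R1, so R1 ∩ R2 → R1. The join is lossless.

Yes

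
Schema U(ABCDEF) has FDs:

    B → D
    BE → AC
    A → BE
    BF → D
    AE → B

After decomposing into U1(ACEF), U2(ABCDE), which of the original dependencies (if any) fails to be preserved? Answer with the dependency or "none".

none

B → D lies within U2.
BE → AC lies within U2.
A → BE lies within U2.
BF → D: restricted closure across fragments reaches D.
AE → B lies within U2.
Every dependency is enforceable on the fragments, so the decomposition is dependency-preserving.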